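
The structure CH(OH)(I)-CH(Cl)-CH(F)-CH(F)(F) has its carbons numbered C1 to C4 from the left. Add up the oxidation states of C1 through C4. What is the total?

+2

Tallying each carbon's bonds:
C1: 1C, 1H, 1O, 1I → 0 − 1 + 1 + 1 = +1
C2: 2C, 1H, 1Cl → 0 − 1 + 1 = 0
C3: 2C, 1H, 1F → 0 − 1 + 1 = 0
C4: 1C, 1H, 2F → 0 − 1 + 2 = +1
Sum = +1 + 0 + 0 + 1 = +2.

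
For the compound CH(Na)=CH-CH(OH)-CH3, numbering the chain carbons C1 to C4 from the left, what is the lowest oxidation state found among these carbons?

-3

Assign +1 per bond to O/N/halogen, −1 per bond to H or an electropositive element, and 0 per bond to carbon. Tallying each carbon:
C1: 2C, 1H, 1Na → 0 − 1 − 1 = -2
C2: 3C, 1H → 0 − 1 = -1
C3: 2C, 1H, 1O → 0 − 1 + 1 = 0
C4: 1C, 3H → 0 − 3 = -3
The lowest value is -3.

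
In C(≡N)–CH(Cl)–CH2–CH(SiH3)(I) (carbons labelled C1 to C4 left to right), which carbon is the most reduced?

Tallying each carbon's bonds:
C1: 1C, 3N → 0 + 3 = +3
C2: 2C, 1H, 1Cl → 0 − 1 + 1 = 0
C3: 2C, 2H → 0 − 2 = -2
C4: 1C, 1H, 1I, 1Si → 0 − 1 + 1 − 1 = -1
The most reduced carbon is C3 at -2.

C3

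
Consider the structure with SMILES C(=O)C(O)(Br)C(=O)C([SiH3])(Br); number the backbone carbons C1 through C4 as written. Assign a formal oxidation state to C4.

-1

C4 has one bond to C (0), one bond to Si (-1), one bond to Br (+1), one bond to H (-1).
Oxidation state = 0 − 1 + 1 − 1 = -1.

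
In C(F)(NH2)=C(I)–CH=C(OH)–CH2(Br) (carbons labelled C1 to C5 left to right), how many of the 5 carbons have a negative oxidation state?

2

Tallying each carbon's bonds:
C1: 2C, 1N, 1F → 0 + 1 + 1 = +2
C2: 3C, 1I → 0 + 1 = +1
C3: 3C, 1H → 0 − 1 = -1
C4: 3C, 1O → 0 + 1 = +1
C5: 1C, 2H, 1Br → 0 − 2 + 1 = -1
2 carbons (C3, C5) meet the condition.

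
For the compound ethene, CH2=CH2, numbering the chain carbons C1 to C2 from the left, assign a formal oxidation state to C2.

Each bond to a more electronegative atom (O, N, halogen) counts +1, each bond to a less electronegative atom (H, metal, B, Si) counts −1, and each C–C bond counts 0.
C2 has one bond to H (-1), one bond to H (-1), a double bond to C (2×0 = 0).
Oxidation state = -1 − 1 + 0 = -2.

-2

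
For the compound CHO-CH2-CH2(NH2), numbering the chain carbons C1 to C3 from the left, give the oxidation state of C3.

Bonds to more-electronegative neighbours contribute +1 each, bonds to H or metals contribute −1 each, and C–C bonds contribute 0.
C3 has one bond to C (0), one bond to H (-1), one bond to H (-1), one bond to N (+1).
Oxidation state = 0 − 1 − 1 + 1 = -1.

-1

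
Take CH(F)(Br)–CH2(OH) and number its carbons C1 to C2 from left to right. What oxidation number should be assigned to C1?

Bonds to more-electronegative neighbours contribute +1 each, bonds to H or metals contribute −1 each, and C–C bonds contribute 0.
C1 has one bond to C (0), one bond to H (-1), one bond to F (+1), one bond to Br (+1).
Oxidation state = 0 − 1 + 1 + 1 = +1.

+1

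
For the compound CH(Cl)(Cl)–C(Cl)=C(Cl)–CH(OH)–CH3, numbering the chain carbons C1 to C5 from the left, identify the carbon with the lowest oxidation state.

Tallying each carbon's bonds:
C1: 1C, 1H, 2Cl → 0 − 1 + 2 = +1
C2: 3C, 1Cl → 0 + 1 = +1
C3: 3C, 1Cl → 0 + 1 = +1
C4: 2C, 1H, 1O → 0 − 1 + 1 = 0
C5: 1C, 3H → 0 − 3 = -3
The most reduced carbon is C5 at -3.

C5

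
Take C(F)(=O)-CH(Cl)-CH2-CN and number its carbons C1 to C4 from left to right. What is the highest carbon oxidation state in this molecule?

Assign +1 per bond to O/N/halogen, −1 per bond to H or an electropositive element, and 0 per bond to carbon. Tallying each carbon:
C1: 1C, 2O, 1F → 0 + 2 + 1 = +3
C2: 2C, 1H, 1Cl → 0 − 1 + 1 = 0
C3: 2C, 2H → 0 − 2 = -2
C4: 1C, 3N → 0 + 3 = +3
The highest value is +3.

+3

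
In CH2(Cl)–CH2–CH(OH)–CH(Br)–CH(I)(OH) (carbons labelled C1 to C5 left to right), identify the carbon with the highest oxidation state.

C5

Each bond to a more electronegative atom (O, N, halogen) counts +1, each bond to a less electronegative atom (H, metal, B, Si) counts −1, and each C–C bond counts 0. Tallying each carbon:
C1: 1C, 2H, 1Cl → 0 − 2 + 1 = -1
C2: 2C, 2H → 0 − 2 = -2
C3: 2C, 1H, 1O → 0 − 1 + 1 = 0
C4: 2C, 1H, 1Br → 0 − 1 + 1 = 0
C5: 1C, 1H, 1O, 1I → 0 − 1 + 1 + 1 = +1
The most oxidised carbon is C5 at +1.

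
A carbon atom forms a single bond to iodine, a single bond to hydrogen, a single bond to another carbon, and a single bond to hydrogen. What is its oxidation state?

Bonds to more-electronegative neighbours contribute +1 each, bonds to H or metals contribute −1 each, and C–C bonds contribute 0.
The carbon has one bond to C (0), one bond to H (-1), one bond to H (-1), one bond to I (+1).
Oxidation state = 0 − 1 − 1 + 1 = -1.

-1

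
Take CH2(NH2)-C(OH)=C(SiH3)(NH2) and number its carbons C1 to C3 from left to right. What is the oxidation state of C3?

Each bond to a more electronegative atom (O, N, halogen) counts +1, each bond to a less electronegative atom (H, metal, B, Si) counts −1, and each C–C bond counts 0.
C3 has a double bond to C (2×0 = 0), one bond to Si (-1), one bond to N (+1).
Oxidation state = 0 − 1 + 1 = 0.

0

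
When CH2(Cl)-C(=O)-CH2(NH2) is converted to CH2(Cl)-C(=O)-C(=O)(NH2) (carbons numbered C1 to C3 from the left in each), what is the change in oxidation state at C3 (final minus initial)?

+4

Before: C3 has 1 bond to C, 2 bonds to H, 1 bond to N → oxidation state -1.
After: C3 has 1 bond to C, 2 bonds to O, 1 bond to N → oxidation state +3.
Δ = +3 − (-1) = +4, so this is an oxidation at C3.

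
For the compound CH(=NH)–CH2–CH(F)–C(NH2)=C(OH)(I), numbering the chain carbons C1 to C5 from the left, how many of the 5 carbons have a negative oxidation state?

Count +1 for every bond to an atom more electronegative than carbon and −1 for every bond to one less electronegative; C–C bonds are 0. Tallying each carbon:
C1: 1C, 1H, 2N → 0 − 1 + 2 = +1
C2: 2C, 2H → 0 − 2 = -2
C3: 2C, 1H, 1F → 0 − 1 + 1 = 0
C4: 3C, 1N → 0 + 1 = +1
C5: 2C, 1O, 1I → 0 + 1 + 1 = +2
1 carbon (C2) meets the condition.

1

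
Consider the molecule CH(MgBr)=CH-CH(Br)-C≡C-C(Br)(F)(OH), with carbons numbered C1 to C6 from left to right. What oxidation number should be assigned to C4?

0

Bonds to more-electronegative neighbours contribute +1 each, bonds to H or metals contribute −1 each, and C–C bonds contribute 0.
C4 has one bond to C (0), a triple bond to C (3×0 = 0).
Oxidation state = 0 + 0 = 0.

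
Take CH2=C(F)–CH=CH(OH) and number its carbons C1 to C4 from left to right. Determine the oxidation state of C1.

-2

Assign +1 per bond to O/N/halogen, −1 per bond to H or an electropositive element, and 0 per bond to carbon.
C1 has a double bond to C (2×0 = 0), one bond to H (-1), one bond to H (-1).
Oxidation state = 0 − 1 − 1 = -2.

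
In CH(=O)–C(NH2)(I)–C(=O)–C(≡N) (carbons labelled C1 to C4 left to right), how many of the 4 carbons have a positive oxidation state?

Tallying each carbon's bonds:
C1: 1C, 1H, 2O → 0 − 1 + 2 = +1
C2: 2C, 1N, 1I → 0 + 1 + 1 = +2
C3: 2C, 2O → 0 + 2 = +2
C4: 1C, 3N → 0 + 3 = +3
4 carbons (C1, C2, C3, C4) meet the condition.

4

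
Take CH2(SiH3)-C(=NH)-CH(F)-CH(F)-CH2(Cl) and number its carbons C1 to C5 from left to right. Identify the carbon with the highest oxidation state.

Bonds to more-electronegative neighbours contribute +1 each, bonds to H or metals contribute −1 each, and C–C bonds contribute 0. Tallying each carbon:
C1: 1C, 2H, 1Si → 0 − 2 − 1 = -3
C2: 2C, 2N → 0 + 2 = +2
C3: 2C, 1H, 1F → 0 − 1 + 1 = 0
C4: 2C, 1H, 1F → 0 − 1 + 1 = 0
C5: 1C, 2H, 1Cl → 0 − 2 + 1 = -1
The most oxidised carbon is C2 at +2.

C2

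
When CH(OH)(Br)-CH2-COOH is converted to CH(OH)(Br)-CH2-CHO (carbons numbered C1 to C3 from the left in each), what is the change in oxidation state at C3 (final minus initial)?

Before: C3 has 1 bond to C, 3 bonds to O → oxidation state +3.
After: C3 has 1 bond to C, 1 bond to H, 2 bonds to O → oxidation state +1.
Δ = +1 − (+3) = -2, so this is a reduction at C3.

-2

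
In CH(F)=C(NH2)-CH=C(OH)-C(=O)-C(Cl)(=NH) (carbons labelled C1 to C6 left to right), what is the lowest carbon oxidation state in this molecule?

-1

Tallying each carbon's bonds:
C1: 2C, 1H, 1F → 0 − 1 + 1 = 0
C2: 3C, 1N → 0 + 1 = +1
C3: 3C, 1H → 0 − 1 = -1
C4: 3C, 1O → 0 + 1 = +1
C5: 2C, 2O → 0 + 2 = +2
C6: 1C, 2N, 1Cl → 0 + 2 + 1 = +3
The lowest value is -1.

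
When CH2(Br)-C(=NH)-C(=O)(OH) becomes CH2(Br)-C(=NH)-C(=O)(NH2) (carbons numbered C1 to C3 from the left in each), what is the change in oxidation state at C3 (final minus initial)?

Before: C3 has 1 bond to C, 3 bonds to O → oxidation state +3.
After: C3 has 1 bond to C, 2 bonds to O, 1 bond to N → oxidation state +3.
Δ = +3 − (+3) = 0, so no net redox change at C3.

0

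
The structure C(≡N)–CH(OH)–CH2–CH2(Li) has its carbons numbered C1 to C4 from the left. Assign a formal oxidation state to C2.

0

Each bond to a more electronegative atom (O, N, halogen) counts +1, each bond to a less electronegative atom (H, metal, B, Si) counts −1, and each C–C bond counts 0.
C2 has one bond to C (0), one bond to C (0), one bond to H (-1), one bond to O (+1).
Oxidation state = 0 + 0 − 1 + 1 = 0.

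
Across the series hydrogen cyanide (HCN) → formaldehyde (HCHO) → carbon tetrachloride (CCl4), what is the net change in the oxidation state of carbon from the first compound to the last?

Carbon oxidation states along the series — hydrogen cyanide: +2, formaldehyde: 0, carbon tetrachloride: +4.
Net change = +4 − (+2) = +2.

+2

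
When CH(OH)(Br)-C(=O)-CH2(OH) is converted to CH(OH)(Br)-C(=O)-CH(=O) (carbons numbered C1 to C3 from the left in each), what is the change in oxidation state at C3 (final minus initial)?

Before: C3 has 1 bond to C, 2 bonds to H, 1 bond to O → oxidation state -1.
After: C3 has 1 bond to C, 1 bond to H, 2 bonds to O → oxidation state +1.
Δ = +1 − (-1) = +2, so this is an oxidation at C3.

+2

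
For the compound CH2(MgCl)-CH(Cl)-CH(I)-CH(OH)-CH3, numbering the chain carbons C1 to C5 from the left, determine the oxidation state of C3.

Each bond to a more electronegative atom (O, N, halogen) counts +1, each bond to a less electronegative atom (H, metal, B, Si) counts −1, and each C–C bond counts 0.
C3 has one bond to C (0), one bond to C (0), one bond to I (+1), one bond to H (-1).
Oxidation state = 0 + 0 + 1 − 1 = 0.

0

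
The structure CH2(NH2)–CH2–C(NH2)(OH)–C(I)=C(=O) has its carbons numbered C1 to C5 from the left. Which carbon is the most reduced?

Each bond to a more electronegative atom (O, N, halogen) counts +1, each bond to a less electronegative atom (H, metal, B, Si) counts −1, and each C–C bond counts 0. Tallying each carbon:
C1: 1C, 2H, 1N → 0 − 2 + 1 = -1
C2: 2C, 2H → 0 − 2 = -2
C3: 2C, 1O, 1N → 0 + 1 + 1 = +2
C4: 3C, 1I → 0 + 1 = +1
C5: 2C, 2O → 0 + 2 = +2
The most reduced carbon is C2 at -2.

C2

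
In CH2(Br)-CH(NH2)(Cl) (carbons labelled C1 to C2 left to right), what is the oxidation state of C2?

C2 has one bond to C (0), one bond to H (-1), one bond to N (+1), one bond to Cl (+1).
Oxidation state = 0 − 1 + 1 + 1 = +1.

+1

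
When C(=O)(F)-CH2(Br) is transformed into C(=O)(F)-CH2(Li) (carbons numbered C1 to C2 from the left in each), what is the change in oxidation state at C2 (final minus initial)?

-2

Before: C2 has 1 bond to C, 2 bonds to H, 1 bond to Br → oxidation state -1.
After: C2 has 1 bond to C, 2 bonds to H, 1 bond to Li → oxidation state -3.
Δ = -3 − (-1) = -2, so this is a reduction at C2.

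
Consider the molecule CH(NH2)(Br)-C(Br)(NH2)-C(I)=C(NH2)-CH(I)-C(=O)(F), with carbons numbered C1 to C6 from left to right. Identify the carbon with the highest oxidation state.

Bonds to more-electronegative neighbours contribute +1 each, bonds to H or metals contribute −1 each, and C–C bonds contribute 0. Tallying each carbon:
C1: 1C, 1H, 1N, 1Br → 0 − 1 + 1 + 1 = +1
C2: 2C, 1N, 1Br → 0 + 1 + 1 = +2
C3: 3C, 1I → 0 + 1 = +1
C4: 3C, 1N → 0 + 1 = +1
C5: 2C, 1H, 1I → 0 − 1 + 1 = 0
C6: 1C, 2O, 1F → 0 + 2 + 1 = +3
The most oxidised carbon is C6 at +3.

C6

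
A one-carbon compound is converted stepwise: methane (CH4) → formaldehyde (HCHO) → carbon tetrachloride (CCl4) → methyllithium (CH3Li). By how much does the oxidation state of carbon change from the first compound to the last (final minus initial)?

0

Carbon oxidation states along the series — methane: -4, formaldehyde: 0, carbon tetrachloride: +4, methyllithium: -4.
Net change = -4 − (-4) = 0.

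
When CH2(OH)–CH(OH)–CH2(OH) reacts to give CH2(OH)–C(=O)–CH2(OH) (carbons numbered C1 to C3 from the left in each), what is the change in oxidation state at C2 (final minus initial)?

Before: C2 has 2 bonds to C, 1 bond to H, 1 bond to O → oxidation state 0.
After: C2 has 2 bonds to C, 2 bonds to O → oxidation state +2.
Δ = +2 − (0) = +2, so this is an oxidation at C2.

+2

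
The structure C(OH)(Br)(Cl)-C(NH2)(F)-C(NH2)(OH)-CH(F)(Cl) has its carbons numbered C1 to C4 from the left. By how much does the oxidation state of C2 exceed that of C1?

-1

C2: 2C, 1N, 1F → 0 + 1 + 1 = +2
C1: 1C, 1O, 1Cl, 1Br → 0 + 1 + 1 + 1 = +3
Difference: +2 − (+3) = -1.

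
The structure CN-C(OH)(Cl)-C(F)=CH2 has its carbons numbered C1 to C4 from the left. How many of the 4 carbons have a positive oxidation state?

Tallying each carbon's bonds:
C1: 1C, 3N → 0 + 3 = +3
C2: 2C, 1O, 1Cl → 0 + 1 + 1 = +2
C3: 3C, 1F → 0 + 1 = +1
C4: 2C, 2H → 0 − 2 = -2
3 carbons (C1, C2, C3) meet the condition.

3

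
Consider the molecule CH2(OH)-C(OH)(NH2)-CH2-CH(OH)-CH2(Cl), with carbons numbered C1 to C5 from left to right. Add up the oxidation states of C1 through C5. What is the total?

Each bond to a more electronegative atom (O, N, halogen) counts +1, each bond to a less electronegative atom (H, metal, B, Si) counts −1, and each C–C bond counts 0. Tallying each carbon:
C1: 1C, 2H, 1O → 0 − 2 + 1 = -1
C2: 2C, 1O, 1N → 0 + 1 + 1 = +2
C3: 2C, 2H → 0 − 2 = -2
C4: 2C, 1H, 1O → 0 − 1 + 1 = 0
C5: 1C, 2H, 1Cl → 0 − 2 + 1 = -1
Sum = -1 + 2 − 2 + 0 − 1 = -2.

-2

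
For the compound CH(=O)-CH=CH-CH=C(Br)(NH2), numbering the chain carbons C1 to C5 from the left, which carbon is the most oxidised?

C5

Tallying each carbon's bonds:
C1: 1C, 1H, 2O → 0 − 1 + 2 = +1
C2: 3C, 1H → 0 − 1 = -1
C3: 3C, 1H → 0 − 1 = -1
C4: 3C, 1H → 0 − 1 = -1
C5: 2C, 1N, 1Br → 0 + 1 + 1 = +2
The most oxidised carbon is C5 at +2.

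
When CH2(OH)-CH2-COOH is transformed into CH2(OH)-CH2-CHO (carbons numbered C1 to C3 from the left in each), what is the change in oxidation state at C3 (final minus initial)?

-2

Before: C3 has 1 bond to C, 3 bonds to O → oxidation state +3.
After: C3 has 1 bond to C, 1 bond to H, 2 bonds to O → oxidation state +1.
Δ = +1 − (+3) = -2, so this is a reduction at C3.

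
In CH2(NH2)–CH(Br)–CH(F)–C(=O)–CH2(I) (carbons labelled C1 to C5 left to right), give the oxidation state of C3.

0

Assign +1 per bond to O/N/halogen, −1 per bond to H or an electropositive element, and 0 per bond to carbon.
C3 has one bond to C (0), one bond to C (0), one bond to H (-1), one bond to F (+1).
Oxidation state = 0 + 0 − 1 + 1 = 0.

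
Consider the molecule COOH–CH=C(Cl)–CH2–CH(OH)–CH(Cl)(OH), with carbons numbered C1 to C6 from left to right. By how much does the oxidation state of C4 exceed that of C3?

C4: 2C, 2H → 0 − 2 = -2
C3: 3C, 1Cl → 0 + 1 = +1
Difference: -2 − (+1) = -3.

-3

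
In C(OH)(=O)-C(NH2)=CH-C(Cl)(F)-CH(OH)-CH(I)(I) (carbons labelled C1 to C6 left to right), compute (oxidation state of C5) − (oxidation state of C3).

C5: 2C, 1H, 1O → 0 − 1 + 1 = 0
C3: 3C, 1H → 0 − 1 = -1
Difference: 0 − (-1) = +1.

+1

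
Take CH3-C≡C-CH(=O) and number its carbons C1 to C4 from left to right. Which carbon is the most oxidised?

C4

Tallying each carbon's bonds:
C1: 1C, 3H → 0 − 3 = -3
C2: 4C → 0 = 0
C3: 4C → 0 = 0
C4: 1C, 1H, 2O → 0 − 1 + 2 = +1
The most oxidised carbon is C4 at +1.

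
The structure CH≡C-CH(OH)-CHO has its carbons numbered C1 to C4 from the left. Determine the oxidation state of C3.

0

C3 has one bond to C (0), one bond to C (0), one bond to O (+1), one bond to H (-1).
Oxidation state = 0 + 0 + 1 − 1 = 0.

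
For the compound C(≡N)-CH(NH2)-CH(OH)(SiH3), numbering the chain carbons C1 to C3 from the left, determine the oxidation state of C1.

+3

Assign +1 per bond to O/N/halogen, −1 per bond to H or an electropositive element, and 0 per bond to carbon.
C1 has one bond to C (0), a triple bond to N (3×+1 = +3).
Oxidation state = 0 + 3 = +3.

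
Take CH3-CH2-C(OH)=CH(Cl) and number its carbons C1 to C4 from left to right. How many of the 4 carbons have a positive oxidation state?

1

Tallying each carbon's bonds:
C1: 1C, 3H → 0 − 3 = -3
C2: 2C, 2H → 0 − 2 = -2
C3: 3C, 1O → 0 + 1 = +1
C4: 2C, 1H, 1Cl → 0 − 1 + 1 = 0
1 carbon (C3) meets the condition.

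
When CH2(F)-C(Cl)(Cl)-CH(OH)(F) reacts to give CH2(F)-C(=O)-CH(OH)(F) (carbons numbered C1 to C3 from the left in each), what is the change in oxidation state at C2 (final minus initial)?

0

Before: C2 has 2 bonds to C, 2 bonds to Cl → oxidation state +2.
After: C2 has 2 bonds to C, 2 bonds to O → oxidation state +2.
Δ = +2 − (+2) = 0, so no net redox change at C2.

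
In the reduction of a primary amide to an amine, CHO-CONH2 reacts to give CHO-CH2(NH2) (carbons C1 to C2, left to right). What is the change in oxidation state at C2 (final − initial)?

Before: C2 has 1 bond to C, 2 bonds to O, 1 bond to N → oxidation state +3.
After: C2 has 1 bond to C, 2 bonds to H, 1 bond to N → oxidation state -1.
Δ = -1 − (+3) = -4, so this is a reduction at C2.

-4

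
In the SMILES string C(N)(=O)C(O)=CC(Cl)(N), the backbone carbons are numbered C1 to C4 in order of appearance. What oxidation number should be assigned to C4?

+1

C4 has one bond to C (0), one bond to H (-1), one bond to Cl (+1), one bond to N (+1).
Oxidation state = 0 − 1 + 1 + 1 = +1.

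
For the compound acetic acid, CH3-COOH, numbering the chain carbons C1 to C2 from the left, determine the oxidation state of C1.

Count +1 for every bond to an atom more electronegative than carbon and −1 for every bond to one less electronegative; C–C bonds are 0.
C1 has one bond to H (-1), one bond to H (-1), one bond to H (-1), one bond to C (0).
Oxidation state = -1 − 1 − 1 + 0 = -3.

-3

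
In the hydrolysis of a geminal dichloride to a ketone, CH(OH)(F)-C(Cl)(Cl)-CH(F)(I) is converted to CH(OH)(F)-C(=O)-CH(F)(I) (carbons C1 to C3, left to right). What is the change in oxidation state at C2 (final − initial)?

0

Before: C2 has 2 bonds to C, 2 bonds to Cl → oxidation state +2.
After: C2 has 2 bonds to C, 2 bonds to O → oxidation state +2.
Δ = +2 − (+2) = 0, so no net redox change at C2.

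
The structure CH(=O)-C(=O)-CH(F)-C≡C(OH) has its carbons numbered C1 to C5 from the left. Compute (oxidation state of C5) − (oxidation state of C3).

C5: 3C, 1O → 0 + 1 = +1
C3: 2C, 1H, 1F → 0 − 1 + 1 = 0
Difference: +1 − (0) = +1.

+1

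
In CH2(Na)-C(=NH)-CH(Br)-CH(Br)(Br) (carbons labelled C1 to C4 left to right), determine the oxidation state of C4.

Bonds to more-electronegative neighbours contribute +1 each, bonds to H or metals contribute −1 each, and C–C bonds contribute 0.
C4 has one bond to C (0), one bond to Br (+1), one bond to Br (+1), one bond to H (-1).
Oxidation state = 0 + 1 + 1 − 1 = +1.

+1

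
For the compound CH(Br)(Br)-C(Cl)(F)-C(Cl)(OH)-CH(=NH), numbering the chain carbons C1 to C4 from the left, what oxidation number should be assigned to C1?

+1

Each bond to a more electronegative atom (O, N, halogen) counts +1, each bond to a less electronegative atom (H, metal, B, Si) counts −1, and each C–C bond counts 0.
C1 has one bond to C (0), one bond to H (-1), one bond to Br (+1), one bond to Br (+1).
Oxidation state = 0 − 1 + 1 + 1 = +1.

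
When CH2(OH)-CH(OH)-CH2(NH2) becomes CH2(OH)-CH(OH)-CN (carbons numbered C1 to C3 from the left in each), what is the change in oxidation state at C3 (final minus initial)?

+4

Before: C3 has 1 bond to C, 2 bonds to H, 1 bond to N → oxidation state -1.
After: C3 has 1 bond to C, 3 bonds to N → oxidation state +3.
Δ = +3 − (-1) = +4, so this is an oxidation at C3.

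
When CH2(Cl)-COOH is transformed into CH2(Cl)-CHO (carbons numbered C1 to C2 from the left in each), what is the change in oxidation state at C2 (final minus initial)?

Before: C2 has 1 bond to C, 3 bonds to O → oxidation state +3.
After: C2 has 1 bond to C, 1 bond to H, 2 bonds to O → oxidation state +1.
Δ = +1 − (+3) = -2, so this is a reduction at C2.

-2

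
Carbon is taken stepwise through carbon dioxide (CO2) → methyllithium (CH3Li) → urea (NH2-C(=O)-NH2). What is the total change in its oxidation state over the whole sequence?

Carbon oxidation states along the series — carbon dioxide: +4, methyllithium: -4, urea: +4.
Net change = +4 − (+4) = 0.

0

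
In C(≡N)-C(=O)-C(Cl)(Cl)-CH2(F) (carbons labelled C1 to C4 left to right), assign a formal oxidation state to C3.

C3 has one bond to C (0), one bond to C (0), one bond to Cl (+1), one bond to Cl (+1).
Oxidation state = 0 + 0 + 1 + 1 = +2.

+2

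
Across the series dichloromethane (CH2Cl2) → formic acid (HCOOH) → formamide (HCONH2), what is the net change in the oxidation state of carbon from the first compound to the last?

+2

Carbon oxidation states along the series — dichloromethane: 0, formic acid: +2, formamide: +2.
Net change = +2 − (0) = +2.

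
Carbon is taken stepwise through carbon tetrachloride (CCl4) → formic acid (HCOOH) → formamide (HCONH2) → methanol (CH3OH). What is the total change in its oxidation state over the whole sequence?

Carbon oxidation states along the series — carbon tetrachloride: +4, formic acid: +2, formamide: +2, methanol: -2.
Net change = -2 − (+4) = -6.

-6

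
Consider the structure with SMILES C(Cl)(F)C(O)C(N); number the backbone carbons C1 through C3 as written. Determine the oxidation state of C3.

-1

C3 has one bond to C (0), one bond to H (-1), one bond to N (+1), one bond to H (-1).
Oxidation state = 0 − 1 + 1 − 1 = -1.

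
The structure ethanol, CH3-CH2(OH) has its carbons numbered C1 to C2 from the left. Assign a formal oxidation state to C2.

C2 has one bond to H (-1), one bond to H (-1), one bond to O (+1), one bond to C (0).
Oxidation state = -1 − 1 + 1 + 0 = -1.

-1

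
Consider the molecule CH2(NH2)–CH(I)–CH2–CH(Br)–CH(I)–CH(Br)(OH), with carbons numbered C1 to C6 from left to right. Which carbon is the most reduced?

C3

Tallying each carbon's bonds:
C1: 1C, 2H, 1N → 0 − 2 + 1 = -1
C2: 2C, 1H, 1I → 0 − 1 + 1 = 0
C3: 2C, 2H → 0 − 2 = -2
C4: 2C, 1H, 1Br → 0 − 1 + 1 = 0
C5: 2C, 1H, 1I → 0 − 1 + 1 = 0
C6: 1C, 1H, 1O, 1Br → 0 − 1 + 1 + 1 = +1
The most reduced carbon is C3 at -2.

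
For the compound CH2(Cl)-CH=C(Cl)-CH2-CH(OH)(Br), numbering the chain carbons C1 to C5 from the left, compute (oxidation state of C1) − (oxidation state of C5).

C1: 1C, 2H, 1Cl → 0 − 2 + 1 = -1
C5: 1C, 1H, 1O, 1Br → 0 − 1 + 1 + 1 = +1
Difference: -1 − (+1) = -2.

-2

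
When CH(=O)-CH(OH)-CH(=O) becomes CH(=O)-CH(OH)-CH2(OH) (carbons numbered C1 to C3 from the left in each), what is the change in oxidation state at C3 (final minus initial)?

-2

Before: C3 has 1 bond to C, 1 bond to H, 2 bonds to O → oxidation state +1.
After: C3 has 1 bond to C, 2 bonds to H, 1 bond to O → oxidation state -1.
Δ = -1 − (+1) = -2, so this is a reduction at C3.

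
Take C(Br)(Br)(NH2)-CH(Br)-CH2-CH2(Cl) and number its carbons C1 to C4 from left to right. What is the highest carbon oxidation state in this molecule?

Tallying each carbon's bonds:
C1: 1C, 1N, 2Br → 0 + 1 + 2 = +3
C2: 2C, 1H, 1Br → 0 − 1 + 1 = 0
C3: 2C, 2H → 0 − 2 = -2
C4: 1C, 2H, 1Cl → 0 − 2 + 1 = -1
The highest value is +3.

+3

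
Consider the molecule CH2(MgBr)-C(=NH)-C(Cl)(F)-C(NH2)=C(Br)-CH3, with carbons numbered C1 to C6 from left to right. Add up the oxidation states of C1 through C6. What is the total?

0

Tallying each carbon's bonds:
C1: 1C, 2H, 1Mg → 0 − 2 − 1 = -3
C2: 2C, 2N → 0 + 2 = +2
C3: 2C, 1F, 1Cl → 0 + 1 + 1 = +2
C4: 3C, 1N → 0 + 1 = +1
C5: 3C, 1Br → 0 + 1 = +1
C6: 1C, 3H → 0 − 3 = -3
Sum = -3 + 2 + 2 + 1 + 1 − 3 = 0.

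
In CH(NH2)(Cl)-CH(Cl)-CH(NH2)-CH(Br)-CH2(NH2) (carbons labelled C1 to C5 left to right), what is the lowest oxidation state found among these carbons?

Bonds to more-electronegative neighbours contribute +1 each, bonds to H or metals contribute −1 each, and C–C bonds contribute 0. Tallying each carbon:
C1: 1C, 1H, 1N, 1Cl → 0 − 1 + 1 + 1 = +1
C2: 2C, 1H, 1Cl → 0 − 1 + 1 = 0
C3: 2C, 1H, 1N → 0 − 1 + 1 = 0
C4: 2C, 1H, 1Br → 0 − 1 + 1 = 0
C5: 1C, 2H, 1N → 0 − 2 + 1 = -1
The lowest value is -1.

-1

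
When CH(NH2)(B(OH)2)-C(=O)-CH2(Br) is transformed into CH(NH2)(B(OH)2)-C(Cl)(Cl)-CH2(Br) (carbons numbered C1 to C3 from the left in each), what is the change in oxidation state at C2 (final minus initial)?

0

Before: C2 has 2 bonds to C, 2 bonds to O → oxidation state +2.
After: C2 has 2 bonds to C, 2 bonds to Cl → oxidation state +2.
Δ = +2 − (+2) = 0, so no net redox change at C2.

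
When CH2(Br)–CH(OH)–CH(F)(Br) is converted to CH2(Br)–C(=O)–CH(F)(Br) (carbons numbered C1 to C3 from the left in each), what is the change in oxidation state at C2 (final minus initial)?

+2

Before: C2 has 2 bonds to C, 1 bond to H, 1 bond to O → oxidation state 0.
After: C2 has 2 bonds to C, 2 bonds to O → oxidation state +2.
Δ = +2 − (0) = +2, so this is an oxidation at C2.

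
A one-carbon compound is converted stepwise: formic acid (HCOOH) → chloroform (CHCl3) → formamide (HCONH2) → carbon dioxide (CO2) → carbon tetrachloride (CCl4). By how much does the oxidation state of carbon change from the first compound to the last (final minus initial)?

Carbon oxidation states along the series — formic acid: +2, chloroform: +2, formamide: +2, carbon dioxide: +4, carbon tetrachloride: +4.
Net change = +4 − (+2) = +2.

+2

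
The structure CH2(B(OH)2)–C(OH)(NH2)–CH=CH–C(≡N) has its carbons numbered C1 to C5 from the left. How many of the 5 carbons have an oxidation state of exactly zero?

Tallying each carbon's bonds:
C1: 1C, 2H, 1B → 0 − 2 − 1 = -3
C2: 2C, 1O, 1N → 0 + 1 + 1 = +2
C3: 3C, 1H → 0 − 1 = -1
C4: 3C, 1H → 0 − 1 = -1
C5: 1C, 3N → 0 + 3 = +3
0 carbons meet the condition.

0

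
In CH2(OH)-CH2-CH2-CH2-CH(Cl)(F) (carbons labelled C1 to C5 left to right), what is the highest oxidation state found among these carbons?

+1

Bonds to more-electronegative neighbours contribute +1 each, bonds to H or metals contribute −1 each, and C–C bonds contribute 0. Tallying each carbon:
C1: 1C, 2H, 1O → 0 − 2 + 1 = -1
C2: 2C, 2H → 0 − 2 = -2
C3: 2C, 2H → 0 − 2 = -2
C4: 2C, 2H → 0 − 2 = -2
C5: 1C, 1H, 1F, 1Cl → 0 − 1 + 1 + 1 = +1
The highest value is +1.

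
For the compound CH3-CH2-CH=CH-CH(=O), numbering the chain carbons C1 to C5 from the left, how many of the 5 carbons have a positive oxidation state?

Assign +1 per bond to O/N/halogen, −1 per bond to H or an electropositive element, and 0 per bond to carbon. Tallying each carbon:
C1: 1C, 3H → 0 − 3 = -3
C2: 2C, 2H → 0 − 2 = -2
C3: 3C, 1H → 0 − 1 = -1
C4: 3C, 1H → 0 − 1 = -1
C5: 1C, 1H, 2O → 0 − 1 + 2 = +1
1 carbon (C5) meets the condition.

1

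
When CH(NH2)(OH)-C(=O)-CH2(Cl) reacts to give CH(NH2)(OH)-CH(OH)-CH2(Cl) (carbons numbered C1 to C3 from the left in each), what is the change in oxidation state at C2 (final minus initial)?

Before: C2 has 2 bonds to C, 2 bonds to O → oxidation state +2.
After: C2 has 2 bonds to C, 1 bond to H, 1 bond to O → oxidation state 0.
Δ = 0 − (+2) = -2, so this is a reduction at C2.

-2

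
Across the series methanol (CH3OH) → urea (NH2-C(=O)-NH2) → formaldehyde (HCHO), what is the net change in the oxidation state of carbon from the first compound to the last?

Carbon oxidation states along the series — methanol: -2, urea: +4, formaldehyde: 0.
Net change = 0 − (-2) = +2.

+2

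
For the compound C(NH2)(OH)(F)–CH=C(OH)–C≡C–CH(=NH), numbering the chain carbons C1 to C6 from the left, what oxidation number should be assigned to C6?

+1

C6 has one bond to C (0), a double bond to N (2×+1 = +2), one bond to H (-1).
Oxidation state = 0 + 2 − 1 = +1.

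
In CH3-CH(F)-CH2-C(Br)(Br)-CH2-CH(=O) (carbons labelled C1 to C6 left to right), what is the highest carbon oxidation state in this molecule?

Tallying each carbon's bonds:
C1: 1C, 3H → 0 − 3 = -3
C2: 2C, 1H, 1F → 0 − 1 + 1 = 0
C3: 2C, 2H → 0 − 2 = -2
C4: 2C, 2Br → 0 + 2 = +2
C5: 2C, 2H → 0 − 2 = -2
C6: 1C, 1H, 2O → 0 − 1 + 2 = +1
The highest value is +2.

+2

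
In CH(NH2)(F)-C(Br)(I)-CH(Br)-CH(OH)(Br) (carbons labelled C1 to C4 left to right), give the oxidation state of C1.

C1 has one bond to C (0), one bond to H (-1), one bond to N (+1), one bond to F (+1).
Oxidation state = 0 − 1 + 1 + 1 = +1.

+1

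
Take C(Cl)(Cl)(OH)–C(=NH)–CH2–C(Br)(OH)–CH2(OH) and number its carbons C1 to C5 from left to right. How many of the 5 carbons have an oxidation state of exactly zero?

Each bond to a more electronegative atom (O, N, halogen) counts +1, each bond to a less electronegative atom (H, metal, B, Si) counts −1, and each C–C bond counts 0. Tallying each carbon:
C1: 1C, 1O, 2Cl → 0 + 1 + 2 = +3
C2: 2C, 2N → 0 + 2 = +2
C3: 2C, 2H → 0 − 2 = -2
C4: 2C, 1O, 1Br → 0 + 1 + 1 = +2
C5: 1C, 2H, 1O → 0 − 2 + 1 = -1
0 carbons meet the condition.

0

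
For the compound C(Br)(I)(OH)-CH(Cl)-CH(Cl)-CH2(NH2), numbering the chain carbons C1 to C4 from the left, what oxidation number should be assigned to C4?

C4 has one bond to C (0), one bond to H (-1), one bond to H (-1), one bond to N (+1).
Oxidation state = 0 − 1 − 1 + 1 = -1.

-1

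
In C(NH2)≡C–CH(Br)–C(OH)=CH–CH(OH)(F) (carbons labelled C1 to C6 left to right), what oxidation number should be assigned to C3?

C3 has one bond to C (0), one bond to C (0), one bond to H (-1), one bond to Br (+1).
Oxidation state = 0 + 0 − 1 + 1 = 0.

0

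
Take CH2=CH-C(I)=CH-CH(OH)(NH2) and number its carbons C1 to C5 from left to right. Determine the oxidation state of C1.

Assign +1 per bond to O/N/halogen, −1 per bond to H or an electropositive element, and 0 per bond to carbon.
C1 has a double bond to C (2×0 = 0), one bond to H (-1), one bond to H (-1).
Oxidation state = 0 − 1 − 1 = -2.

-2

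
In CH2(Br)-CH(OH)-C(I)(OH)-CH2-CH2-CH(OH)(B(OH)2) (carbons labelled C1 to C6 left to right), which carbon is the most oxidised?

C3

Tallying each carbon's bonds:
C1: 1C, 2H, 1Br → 0 − 2 + 1 = -1
C2: 2C, 1H, 1O → 0 − 1 + 1 = 0
C3: 2C, 1O, 1I → 0 + 1 + 1 = +2
C4: 2C, 2H → 0 − 2 = -2
C5: 2C, 2H → 0 − 2 = -2
C6: 1C, 1H, 1O, 1B → 0 − 1 + 1 − 1 = -1
The most oxidised carbon is C3 at +2.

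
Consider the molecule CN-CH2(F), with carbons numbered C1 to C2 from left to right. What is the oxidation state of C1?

Assign +1 per bond to O/N/halogen, −1 per bond to H or an electropositive element, and 0 per bond to carbon.
C1 has one bond to C (0), a triple bond to N (3×+1 = +3).
Oxidation state = 0 + 3 = +3.

+3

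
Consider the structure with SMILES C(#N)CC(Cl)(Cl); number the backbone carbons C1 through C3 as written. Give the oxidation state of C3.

C3 has one bond to C (0), one bond to H (-1), one bond to Cl (+1), one bond to Cl (+1).
Oxidation state = 0 − 1 + 1 + 1 = +1.

+1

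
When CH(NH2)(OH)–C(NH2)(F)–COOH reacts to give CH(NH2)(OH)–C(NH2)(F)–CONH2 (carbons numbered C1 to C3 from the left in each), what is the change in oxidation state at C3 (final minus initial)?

Before: C3 has 1 bond to C, 3 bonds to O → oxidation state +3.
After: C3 has 1 bond to C, 2 bonds to O, 1 bond to N → oxidation state +3.
Δ = +3 − (+3) = 0, so no net redox change at C3.

0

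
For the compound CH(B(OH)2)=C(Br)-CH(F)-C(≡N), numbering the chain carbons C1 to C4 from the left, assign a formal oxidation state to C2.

C2 has a double bond to C (2×0 = 0), one bond to C (0), one bond to Br (+1).
Oxidation state = 0 + 0 + 1 = +1.

+1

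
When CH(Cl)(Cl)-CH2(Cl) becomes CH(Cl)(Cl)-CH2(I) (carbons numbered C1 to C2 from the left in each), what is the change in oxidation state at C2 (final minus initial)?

Before: C2 has 1 bond to C, 2 bonds to H, 1 bond to Cl → oxidation state -1.
After: C2 has 1 bond to C, 2 bonds to H, 1 bond to I → oxidation state -1.
Δ = -1 − (-1) = 0, so no net redox change at C2.

0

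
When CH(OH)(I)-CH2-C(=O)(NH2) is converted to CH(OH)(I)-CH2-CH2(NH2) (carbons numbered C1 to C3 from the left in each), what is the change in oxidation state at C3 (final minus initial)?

-4

Before: C3 has 1 bond to C, 2 bonds to O, 1 bond to N → oxidation state +3.
After: C3 has 1 bond to C, 2 bonds to H, 1 bond to N → oxidation state -1.
Δ = -1 − (+3) = -4, so this is a reduction at C3.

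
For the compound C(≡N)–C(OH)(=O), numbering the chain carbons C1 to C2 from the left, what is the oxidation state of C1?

C1 has one bond to C (0), a triple bond to N (3×+1 = +3).
Oxidation state = 0 + 3 = +3.

+3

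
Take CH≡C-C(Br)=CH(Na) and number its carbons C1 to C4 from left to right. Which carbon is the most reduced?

Each bond to a more electronegative atom (O, N, halogen) counts +1, each bond to a less electronegative atom (H, metal, B, Si) counts −1, and each C–C bond counts 0. Tallying each carbon:
C1: 3C, 1H → 0 − 1 = -1
C2: 4C → 0 = 0
C3: 3C, 1Br → 0 + 1 = +1
C4: 2C, 1H, 1Na → 0 − 1 − 1 = -2
The most reduced carbon is C4 at -2.

C4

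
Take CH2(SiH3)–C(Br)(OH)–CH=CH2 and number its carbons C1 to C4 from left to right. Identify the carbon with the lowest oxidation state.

Tallying each carbon's bonds:
C1: 1C, 2H, 1Si → 0 − 2 − 1 = -3
C2: 2C, 1O, 1Br → 0 + 1 + 1 = +2
C3: 3C, 1H → 0 − 1 = -1
C4: 2C, 2H → 0 − 2 = -2
The most reduced carbon is C1 at -3.

C1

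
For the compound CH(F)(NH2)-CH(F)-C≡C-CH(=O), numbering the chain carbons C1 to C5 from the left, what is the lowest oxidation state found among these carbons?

0

Tallying each carbon's bonds:
C1: 1C, 1H, 1N, 1F → 0 − 1 + 1 + 1 = +1
C2: 2C, 1H, 1F → 0 − 1 + 1 = 0
C3: 4C → 0 = 0
C4: 4C → 0 = 0
C5: 1C, 1H, 2O → 0 − 1 + 2 = +1
The lowest value is 0.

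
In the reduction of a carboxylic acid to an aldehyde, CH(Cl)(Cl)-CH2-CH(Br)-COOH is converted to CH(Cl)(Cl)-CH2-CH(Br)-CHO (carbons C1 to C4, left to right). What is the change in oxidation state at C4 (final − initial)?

-2

Before: C4 has 1 bond to C, 3 bonds to O → oxidation state +3.
After: C4 has 1 bond to C, 1 bond to H, 2 bonds to O → oxidation state +1.
Δ = +1 − (+3) = -2, so this is a reduction at C4.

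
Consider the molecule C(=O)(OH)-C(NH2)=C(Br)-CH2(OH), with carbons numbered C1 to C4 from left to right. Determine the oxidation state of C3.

+1

C3 has a double bond to C (2×0 = 0), one bond to C (0), one bond to Br (+1).
Oxidation state = 0 + 0 + 1 = +1.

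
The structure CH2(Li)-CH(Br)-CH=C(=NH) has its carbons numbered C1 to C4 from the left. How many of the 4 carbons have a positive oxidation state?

1

Bonds to more-electronegative neighbours contribute +1 each, bonds to H or metals contribute −1 each, and C–C bonds contribute 0. Tallying each carbon:
C1: 1C, 2H, 1Li → 0 − 2 − 1 = -3
C2: 2C, 1H, 1Br → 0 − 1 + 1 = 0
C3: 3C, 1H → 0 − 1 = -1
C4: 2C, 2N → 0 + 2 = +2
1 carbon (C4) meets the condition.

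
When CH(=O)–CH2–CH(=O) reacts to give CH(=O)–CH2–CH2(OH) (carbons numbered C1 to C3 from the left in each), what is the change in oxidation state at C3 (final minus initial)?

Before: C3 has 1 bond to C, 1 bond to H, 2 bonds to O → oxidation state +1.
After: C3 has 1 bond to C, 2 bonds to H, 1 bond to O → oxidation state -1.
Δ = -1 − (+1) = -2, so this is a reduction at C3.

-2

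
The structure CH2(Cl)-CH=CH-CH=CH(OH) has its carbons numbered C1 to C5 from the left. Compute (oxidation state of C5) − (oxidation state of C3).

+1

C5: 2C, 1H, 1O → 0 − 1 + 1 = 0
C3: 3C, 1H → 0 − 1 = -1
Difference: 0 − (-1) = +1.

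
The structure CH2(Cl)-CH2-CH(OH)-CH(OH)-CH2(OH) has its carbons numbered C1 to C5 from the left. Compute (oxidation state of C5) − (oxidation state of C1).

C5: 1C, 2H, 1O → 0 − 2 + 1 = -1
C1: 1C, 2H, 1Cl → 0 − 2 + 1 = -1
Difference: -1 − (-1) = 0.

0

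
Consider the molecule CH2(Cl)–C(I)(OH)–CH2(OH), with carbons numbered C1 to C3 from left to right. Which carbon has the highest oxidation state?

C2

Each bond to a more electronegative atom (O, N, halogen) counts +1, each bond to a less electronegative atom (H, metal, B, Si) counts −1, and each C–C bond counts 0. Tallying each carbon:
C1: 1C, 2H, 1Cl → 0 − 2 + 1 = -1
C2: 2C, 1O, 1I → 0 + 1 + 1 = +2
C3: 1C, 2H, 1O → 0 − 2 + 1 = -1
The most oxidised carbon is C2 at +2.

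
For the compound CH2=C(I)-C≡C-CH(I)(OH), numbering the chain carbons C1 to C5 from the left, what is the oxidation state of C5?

Assign +1 per bond to O/N/halogen, −1 per bond to H or an electropositive element, and 0 per bond to carbon.
C5 has one bond to C (0), one bond to I (+1), one bond to H (-1), one bond to O (+1).
Oxidation state = 0 + 1 − 1 + 1 = +1.

+1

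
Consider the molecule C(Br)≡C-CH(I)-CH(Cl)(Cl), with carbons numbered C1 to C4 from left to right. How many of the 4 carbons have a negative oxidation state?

Tallying each carbon's bonds:
C1: 3C, 1Br → 0 + 1 = +1
C2: 4C → 0 = 0
C3: 2C, 1H, 1I → 0 − 1 + 1 = 0
C4: 1C, 1H, 2Cl → 0 − 1 + 2 = +1
0 carbons meet the condition.

0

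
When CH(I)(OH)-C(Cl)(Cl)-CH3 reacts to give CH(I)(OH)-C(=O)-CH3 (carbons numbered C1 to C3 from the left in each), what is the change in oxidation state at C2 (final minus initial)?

Before: C2 has 2 bonds to C, 2 bonds to Cl → oxidation state +2.
After: C2 has 2 bonds to C, 2 bonds to O → oxidation state +2.
Δ = +2 − (+2) = 0, so no net redox change at C2.

0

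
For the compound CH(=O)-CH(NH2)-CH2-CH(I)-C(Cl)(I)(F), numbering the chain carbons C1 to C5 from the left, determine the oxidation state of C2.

0

C2 has one bond to C (0), one bond to C (0), one bond to N (+1), one bond to H (-1).
Oxidation state = 0 + 0 + 1 − 1 = 0.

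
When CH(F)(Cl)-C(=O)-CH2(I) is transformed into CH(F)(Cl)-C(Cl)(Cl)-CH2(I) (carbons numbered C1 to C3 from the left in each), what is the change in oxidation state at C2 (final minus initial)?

0

Before: C2 has 2 bonds to C, 2 bonds to O → oxidation state +2.
After: C2 has 2 bonds to C, 2 bonds to Cl → oxidation state +2.
Δ = +2 − (+2) = 0, so no net redox change at C2.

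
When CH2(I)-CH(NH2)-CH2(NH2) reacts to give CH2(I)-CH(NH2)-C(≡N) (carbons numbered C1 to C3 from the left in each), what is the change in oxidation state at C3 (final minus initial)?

+4

Before: C3 has 1 bond to C, 2 bonds to H, 1 bond to N → oxidation state -1.
After: C3 has 1 bond to C, 3 bonds to N → oxidation state +3.
Δ = +3 − (-1) = +4, so this is an oxidation at C3.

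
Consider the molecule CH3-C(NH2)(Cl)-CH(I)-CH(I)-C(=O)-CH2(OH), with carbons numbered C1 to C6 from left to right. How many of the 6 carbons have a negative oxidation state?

2

Each bond to a more electronegative atom (O, N, halogen) counts +1, each bond to a less electronegative atom (H, metal, B, Si) counts −1, and each C–C bond counts 0. Tallying each carbon:
C1: 1C, 3H → 0 − 3 = -3
C2: 2C, 1N, 1Cl → 0 + 1 + 1 = +2
C3: 2C, 1H, 1I → 0 − 1 + 1 = 0
C4: 2C, 1H, 1I → 0 − 1 + 1 = 0
C5: 2C, 2O → 0 + 2 = +2
C6: 1C, 2H, 1O → 0 − 2 + 1 = -1
2 carbons (C1, C6) meet the condition.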